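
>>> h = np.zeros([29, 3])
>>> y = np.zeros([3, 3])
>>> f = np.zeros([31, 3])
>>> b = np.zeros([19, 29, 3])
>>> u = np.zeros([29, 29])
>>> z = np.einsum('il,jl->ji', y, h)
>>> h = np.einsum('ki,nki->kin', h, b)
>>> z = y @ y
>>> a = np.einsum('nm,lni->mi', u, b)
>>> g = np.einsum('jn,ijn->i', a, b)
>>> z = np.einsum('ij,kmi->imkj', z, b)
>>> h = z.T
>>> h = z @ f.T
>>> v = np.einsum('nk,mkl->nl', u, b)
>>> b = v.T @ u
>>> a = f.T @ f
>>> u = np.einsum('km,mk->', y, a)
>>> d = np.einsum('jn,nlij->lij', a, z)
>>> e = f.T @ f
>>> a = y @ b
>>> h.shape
(3, 29, 19, 31)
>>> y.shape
(3, 3)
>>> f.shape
(31, 3)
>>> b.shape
(3, 29)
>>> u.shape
()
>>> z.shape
(3, 29, 19, 3)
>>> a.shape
(3, 29)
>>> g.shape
(19,)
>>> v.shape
(29, 3)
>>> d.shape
(29, 19, 3)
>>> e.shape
(3, 3)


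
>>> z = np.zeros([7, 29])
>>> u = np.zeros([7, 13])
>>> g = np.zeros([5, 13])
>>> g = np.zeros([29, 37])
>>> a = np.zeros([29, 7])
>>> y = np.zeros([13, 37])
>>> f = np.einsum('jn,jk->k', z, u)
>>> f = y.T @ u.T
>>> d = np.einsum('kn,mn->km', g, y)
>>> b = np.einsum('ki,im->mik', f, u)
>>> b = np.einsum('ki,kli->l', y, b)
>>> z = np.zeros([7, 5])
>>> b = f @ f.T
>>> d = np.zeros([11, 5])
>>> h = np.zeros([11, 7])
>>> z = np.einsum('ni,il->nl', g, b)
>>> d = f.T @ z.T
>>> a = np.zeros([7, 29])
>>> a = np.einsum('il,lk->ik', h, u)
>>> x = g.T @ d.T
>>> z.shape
(29, 37)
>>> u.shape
(7, 13)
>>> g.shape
(29, 37)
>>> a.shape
(11, 13)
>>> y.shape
(13, 37)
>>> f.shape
(37, 7)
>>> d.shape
(7, 29)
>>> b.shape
(37, 37)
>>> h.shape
(11, 7)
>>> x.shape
(37, 7)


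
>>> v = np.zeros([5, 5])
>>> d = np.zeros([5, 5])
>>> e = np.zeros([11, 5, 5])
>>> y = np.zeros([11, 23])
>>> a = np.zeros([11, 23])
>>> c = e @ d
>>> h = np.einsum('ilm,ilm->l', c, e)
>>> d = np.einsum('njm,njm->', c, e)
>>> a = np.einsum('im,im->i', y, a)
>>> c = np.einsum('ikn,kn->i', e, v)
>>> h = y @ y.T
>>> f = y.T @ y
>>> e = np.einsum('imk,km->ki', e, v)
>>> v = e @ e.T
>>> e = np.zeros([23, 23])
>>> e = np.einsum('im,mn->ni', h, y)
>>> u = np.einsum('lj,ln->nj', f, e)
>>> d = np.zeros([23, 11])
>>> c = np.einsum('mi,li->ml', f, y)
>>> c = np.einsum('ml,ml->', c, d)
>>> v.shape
(5, 5)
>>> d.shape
(23, 11)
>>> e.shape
(23, 11)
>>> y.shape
(11, 23)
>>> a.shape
(11,)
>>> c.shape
()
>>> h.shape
(11, 11)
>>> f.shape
(23, 23)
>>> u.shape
(11, 23)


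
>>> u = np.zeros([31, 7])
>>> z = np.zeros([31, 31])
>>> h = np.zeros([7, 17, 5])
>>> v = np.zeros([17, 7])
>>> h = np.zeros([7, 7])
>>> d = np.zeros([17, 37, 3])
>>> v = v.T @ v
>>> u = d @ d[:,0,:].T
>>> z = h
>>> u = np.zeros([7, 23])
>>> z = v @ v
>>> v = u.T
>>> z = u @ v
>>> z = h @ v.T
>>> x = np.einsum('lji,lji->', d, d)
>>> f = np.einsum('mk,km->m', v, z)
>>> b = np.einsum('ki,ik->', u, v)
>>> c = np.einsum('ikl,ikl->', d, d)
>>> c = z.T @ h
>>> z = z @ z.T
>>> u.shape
(7, 23)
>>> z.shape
(7, 7)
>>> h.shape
(7, 7)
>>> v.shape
(23, 7)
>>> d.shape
(17, 37, 3)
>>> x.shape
()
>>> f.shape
(23,)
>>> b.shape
()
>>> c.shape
(23, 7)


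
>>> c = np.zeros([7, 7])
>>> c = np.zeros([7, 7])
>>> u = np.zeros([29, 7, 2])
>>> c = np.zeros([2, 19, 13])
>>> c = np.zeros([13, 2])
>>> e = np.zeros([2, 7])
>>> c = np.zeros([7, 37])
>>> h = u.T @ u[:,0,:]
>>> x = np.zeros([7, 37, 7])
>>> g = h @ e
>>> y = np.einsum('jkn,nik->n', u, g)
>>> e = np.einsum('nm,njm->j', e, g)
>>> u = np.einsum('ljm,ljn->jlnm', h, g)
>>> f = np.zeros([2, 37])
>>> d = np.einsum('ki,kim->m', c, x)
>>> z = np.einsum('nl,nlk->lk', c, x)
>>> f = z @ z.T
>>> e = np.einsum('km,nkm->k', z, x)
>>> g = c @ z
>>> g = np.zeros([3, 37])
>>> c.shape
(7, 37)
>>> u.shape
(7, 2, 7, 2)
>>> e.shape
(37,)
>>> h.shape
(2, 7, 2)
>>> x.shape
(7, 37, 7)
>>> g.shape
(3, 37)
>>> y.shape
(2,)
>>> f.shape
(37, 37)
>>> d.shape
(7,)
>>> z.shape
(37, 7)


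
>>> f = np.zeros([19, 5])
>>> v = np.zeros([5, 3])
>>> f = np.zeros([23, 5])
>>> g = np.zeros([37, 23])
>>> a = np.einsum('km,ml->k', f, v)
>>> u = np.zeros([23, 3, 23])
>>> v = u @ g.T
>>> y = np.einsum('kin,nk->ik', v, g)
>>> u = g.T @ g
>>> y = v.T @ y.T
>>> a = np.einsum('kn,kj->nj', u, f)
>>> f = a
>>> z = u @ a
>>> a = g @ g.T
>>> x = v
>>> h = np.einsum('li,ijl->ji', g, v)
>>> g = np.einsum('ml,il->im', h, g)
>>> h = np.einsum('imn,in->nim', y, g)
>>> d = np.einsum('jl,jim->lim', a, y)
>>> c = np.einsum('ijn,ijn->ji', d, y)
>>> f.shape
(23, 5)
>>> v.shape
(23, 3, 37)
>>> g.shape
(37, 3)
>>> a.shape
(37, 37)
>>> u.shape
(23, 23)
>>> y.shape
(37, 3, 3)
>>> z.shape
(23, 5)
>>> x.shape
(23, 3, 37)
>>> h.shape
(3, 37, 3)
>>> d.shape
(37, 3, 3)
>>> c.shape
(3, 37)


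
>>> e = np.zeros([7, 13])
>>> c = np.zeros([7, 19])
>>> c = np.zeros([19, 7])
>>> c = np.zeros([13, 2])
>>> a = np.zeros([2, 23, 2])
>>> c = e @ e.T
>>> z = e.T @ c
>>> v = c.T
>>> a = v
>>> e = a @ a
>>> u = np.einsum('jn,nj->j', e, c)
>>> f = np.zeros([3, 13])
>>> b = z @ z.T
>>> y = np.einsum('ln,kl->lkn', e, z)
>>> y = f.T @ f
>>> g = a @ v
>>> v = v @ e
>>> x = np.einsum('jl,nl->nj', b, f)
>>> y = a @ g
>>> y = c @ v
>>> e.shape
(7, 7)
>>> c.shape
(7, 7)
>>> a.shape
(7, 7)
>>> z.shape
(13, 7)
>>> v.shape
(7, 7)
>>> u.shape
(7,)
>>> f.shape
(3, 13)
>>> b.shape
(13, 13)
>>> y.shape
(7, 7)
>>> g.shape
(7, 7)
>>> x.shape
(3, 13)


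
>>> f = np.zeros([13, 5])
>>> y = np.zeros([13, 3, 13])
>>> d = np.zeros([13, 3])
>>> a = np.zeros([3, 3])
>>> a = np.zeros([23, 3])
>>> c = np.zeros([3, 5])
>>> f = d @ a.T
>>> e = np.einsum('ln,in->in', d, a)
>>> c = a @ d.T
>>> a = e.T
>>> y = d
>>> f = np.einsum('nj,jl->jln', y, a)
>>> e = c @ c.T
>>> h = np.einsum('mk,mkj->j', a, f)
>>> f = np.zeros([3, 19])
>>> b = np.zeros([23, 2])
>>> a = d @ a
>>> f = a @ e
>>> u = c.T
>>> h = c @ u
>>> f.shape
(13, 23)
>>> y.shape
(13, 3)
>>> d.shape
(13, 3)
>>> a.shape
(13, 23)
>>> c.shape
(23, 13)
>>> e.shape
(23, 23)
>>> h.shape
(23, 23)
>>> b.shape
(23, 2)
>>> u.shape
(13, 23)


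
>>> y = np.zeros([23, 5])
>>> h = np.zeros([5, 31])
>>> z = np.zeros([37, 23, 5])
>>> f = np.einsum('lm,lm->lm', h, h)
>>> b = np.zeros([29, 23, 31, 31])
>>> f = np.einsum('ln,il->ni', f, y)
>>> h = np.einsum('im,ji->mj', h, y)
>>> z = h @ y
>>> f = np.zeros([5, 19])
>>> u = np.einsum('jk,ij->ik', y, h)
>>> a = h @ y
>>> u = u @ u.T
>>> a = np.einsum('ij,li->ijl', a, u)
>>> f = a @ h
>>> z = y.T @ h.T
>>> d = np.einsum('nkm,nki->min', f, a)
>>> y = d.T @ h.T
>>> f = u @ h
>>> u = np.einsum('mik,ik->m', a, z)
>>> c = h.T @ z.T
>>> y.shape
(31, 31, 31)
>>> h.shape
(31, 23)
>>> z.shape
(5, 31)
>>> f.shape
(31, 23)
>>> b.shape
(29, 23, 31, 31)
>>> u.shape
(31,)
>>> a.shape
(31, 5, 31)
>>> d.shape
(23, 31, 31)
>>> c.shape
(23, 5)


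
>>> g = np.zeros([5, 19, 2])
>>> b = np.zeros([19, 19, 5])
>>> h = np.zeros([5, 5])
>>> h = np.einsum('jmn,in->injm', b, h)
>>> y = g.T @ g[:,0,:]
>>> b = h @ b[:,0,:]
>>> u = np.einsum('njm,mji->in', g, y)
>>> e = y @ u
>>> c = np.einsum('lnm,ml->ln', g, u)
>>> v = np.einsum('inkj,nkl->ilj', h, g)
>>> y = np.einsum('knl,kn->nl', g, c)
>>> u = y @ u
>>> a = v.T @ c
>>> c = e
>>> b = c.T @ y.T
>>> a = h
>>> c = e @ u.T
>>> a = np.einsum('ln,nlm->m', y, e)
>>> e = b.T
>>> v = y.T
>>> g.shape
(5, 19, 2)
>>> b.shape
(5, 19, 19)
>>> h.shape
(5, 5, 19, 19)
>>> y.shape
(19, 2)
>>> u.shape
(19, 5)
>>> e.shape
(19, 19, 5)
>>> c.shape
(2, 19, 19)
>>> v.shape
(2, 19)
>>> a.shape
(5,)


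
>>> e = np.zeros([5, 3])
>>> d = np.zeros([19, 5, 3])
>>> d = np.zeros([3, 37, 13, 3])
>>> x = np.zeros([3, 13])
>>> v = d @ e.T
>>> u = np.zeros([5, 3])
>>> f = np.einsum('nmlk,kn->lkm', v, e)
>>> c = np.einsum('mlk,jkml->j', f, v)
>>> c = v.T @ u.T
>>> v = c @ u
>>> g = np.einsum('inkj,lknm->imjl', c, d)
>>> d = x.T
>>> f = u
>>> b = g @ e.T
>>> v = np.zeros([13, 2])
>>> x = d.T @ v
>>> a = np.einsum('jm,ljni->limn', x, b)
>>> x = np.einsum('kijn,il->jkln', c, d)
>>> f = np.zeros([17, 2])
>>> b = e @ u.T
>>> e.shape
(5, 3)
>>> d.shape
(13, 3)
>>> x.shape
(37, 5, 3, 5)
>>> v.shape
(13, 2)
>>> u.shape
(5, 3)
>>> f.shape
(17, 2)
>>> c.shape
(5, 13, 37, 5)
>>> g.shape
(5, 3, 5, 3)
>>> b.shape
(5, 5)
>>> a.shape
(5, 5, 2, 5)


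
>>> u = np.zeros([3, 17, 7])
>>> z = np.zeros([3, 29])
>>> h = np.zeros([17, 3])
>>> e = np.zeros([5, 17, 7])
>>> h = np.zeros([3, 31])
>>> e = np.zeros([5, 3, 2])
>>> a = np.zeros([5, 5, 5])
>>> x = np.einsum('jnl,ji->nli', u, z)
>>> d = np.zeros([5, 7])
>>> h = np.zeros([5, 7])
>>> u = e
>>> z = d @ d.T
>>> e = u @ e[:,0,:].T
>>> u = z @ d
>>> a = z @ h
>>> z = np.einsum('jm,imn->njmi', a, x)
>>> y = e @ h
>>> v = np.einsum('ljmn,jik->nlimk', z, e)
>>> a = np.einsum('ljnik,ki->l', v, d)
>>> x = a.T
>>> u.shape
(5, 7)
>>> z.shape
(29, 5, 7, 17)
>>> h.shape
(5, 7)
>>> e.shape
(5, 3, 5)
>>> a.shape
(17,)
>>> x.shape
(17,)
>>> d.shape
(5, 7)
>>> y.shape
(5, 3, 7)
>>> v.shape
(17, 29, 3, 7, 5)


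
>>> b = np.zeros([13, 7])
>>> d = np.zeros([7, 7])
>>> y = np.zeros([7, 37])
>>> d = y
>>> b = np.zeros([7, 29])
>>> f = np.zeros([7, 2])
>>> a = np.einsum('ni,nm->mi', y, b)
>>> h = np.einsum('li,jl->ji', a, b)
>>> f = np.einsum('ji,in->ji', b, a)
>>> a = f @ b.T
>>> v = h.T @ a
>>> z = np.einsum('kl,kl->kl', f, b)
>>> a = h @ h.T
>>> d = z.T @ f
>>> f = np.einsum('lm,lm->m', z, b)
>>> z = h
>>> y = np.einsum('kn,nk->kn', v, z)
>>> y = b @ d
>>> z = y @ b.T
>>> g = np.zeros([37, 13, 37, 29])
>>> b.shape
(7, 29)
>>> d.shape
(29, 29)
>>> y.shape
(7, 29)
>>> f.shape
(29,)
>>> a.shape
(7, 7)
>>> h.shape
(7, 37)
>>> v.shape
(37, 7)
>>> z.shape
(7, 7)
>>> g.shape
(37, 13, 37, 29)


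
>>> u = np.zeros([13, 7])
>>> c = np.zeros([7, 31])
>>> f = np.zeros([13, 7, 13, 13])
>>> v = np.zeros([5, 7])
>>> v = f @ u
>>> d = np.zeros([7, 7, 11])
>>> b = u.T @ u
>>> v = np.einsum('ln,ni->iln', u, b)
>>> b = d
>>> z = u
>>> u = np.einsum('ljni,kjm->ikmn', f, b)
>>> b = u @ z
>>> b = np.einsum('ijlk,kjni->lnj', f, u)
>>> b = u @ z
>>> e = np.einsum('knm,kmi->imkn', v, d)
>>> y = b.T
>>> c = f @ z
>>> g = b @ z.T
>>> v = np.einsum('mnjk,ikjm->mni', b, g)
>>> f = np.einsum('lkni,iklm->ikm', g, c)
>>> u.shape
(13, 7, 11, 13)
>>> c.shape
(13, 7, 13, 7)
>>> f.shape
(13, 7, 7)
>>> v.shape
(13, 7, 13)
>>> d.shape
(7, 7, 11)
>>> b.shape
(13, 7, 11, 7)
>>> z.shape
(13, 7)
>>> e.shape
(11, 7, 7, 13)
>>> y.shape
(7, 11, 7, 13)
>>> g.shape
(13, 7, 11, 13)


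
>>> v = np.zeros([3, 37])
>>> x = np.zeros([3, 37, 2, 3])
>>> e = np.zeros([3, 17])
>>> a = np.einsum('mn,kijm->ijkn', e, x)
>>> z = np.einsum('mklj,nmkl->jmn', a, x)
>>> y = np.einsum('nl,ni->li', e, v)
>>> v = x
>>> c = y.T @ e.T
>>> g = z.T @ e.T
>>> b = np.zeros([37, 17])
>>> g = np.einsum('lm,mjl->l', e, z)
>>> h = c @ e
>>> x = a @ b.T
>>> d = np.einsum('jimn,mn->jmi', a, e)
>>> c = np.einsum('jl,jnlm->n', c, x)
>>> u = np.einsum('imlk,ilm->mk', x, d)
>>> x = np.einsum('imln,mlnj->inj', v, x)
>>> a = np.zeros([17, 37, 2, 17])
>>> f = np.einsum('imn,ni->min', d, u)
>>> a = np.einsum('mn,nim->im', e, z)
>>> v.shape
(3, 37, 2, 3)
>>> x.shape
(3, 3, 37)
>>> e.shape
(3, 17)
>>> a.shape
(37, 3)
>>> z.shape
(17, 37, 3)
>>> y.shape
(17, 37)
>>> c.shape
(2,)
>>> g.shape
(3,)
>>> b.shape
(37, 17)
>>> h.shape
(37, 17)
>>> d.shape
(37, 3, 2)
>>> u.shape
(2, 37)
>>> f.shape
(3, 37, 2)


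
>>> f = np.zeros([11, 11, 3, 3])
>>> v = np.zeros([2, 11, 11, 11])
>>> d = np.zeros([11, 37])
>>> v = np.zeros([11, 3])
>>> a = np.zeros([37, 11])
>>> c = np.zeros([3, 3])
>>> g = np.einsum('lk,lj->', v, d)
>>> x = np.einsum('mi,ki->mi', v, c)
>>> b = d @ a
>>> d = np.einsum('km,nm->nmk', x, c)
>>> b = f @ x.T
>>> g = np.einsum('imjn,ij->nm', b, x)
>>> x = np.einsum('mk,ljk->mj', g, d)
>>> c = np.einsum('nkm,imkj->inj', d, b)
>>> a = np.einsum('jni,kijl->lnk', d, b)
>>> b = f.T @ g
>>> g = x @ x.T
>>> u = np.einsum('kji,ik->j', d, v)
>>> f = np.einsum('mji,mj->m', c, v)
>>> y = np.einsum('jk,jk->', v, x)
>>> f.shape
(11,)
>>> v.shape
(11, 3)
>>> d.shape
(3, 3, 11)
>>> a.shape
(11, 3, 11)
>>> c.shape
(11, 3, 11)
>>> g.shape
(11, 11)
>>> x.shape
(11, 3)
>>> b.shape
(3, 3, 11, 11)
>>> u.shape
(3,)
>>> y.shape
()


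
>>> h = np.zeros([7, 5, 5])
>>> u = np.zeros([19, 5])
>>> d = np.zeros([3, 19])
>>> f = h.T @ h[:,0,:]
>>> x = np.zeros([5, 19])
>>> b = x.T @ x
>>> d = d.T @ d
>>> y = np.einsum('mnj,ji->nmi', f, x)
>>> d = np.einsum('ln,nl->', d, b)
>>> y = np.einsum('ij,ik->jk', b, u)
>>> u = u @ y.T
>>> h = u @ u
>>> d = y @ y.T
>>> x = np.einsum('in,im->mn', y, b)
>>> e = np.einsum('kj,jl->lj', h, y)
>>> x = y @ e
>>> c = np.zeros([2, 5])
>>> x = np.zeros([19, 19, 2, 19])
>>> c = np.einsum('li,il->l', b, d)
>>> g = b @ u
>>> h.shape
(19, 19)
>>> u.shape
(19, 19)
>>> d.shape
(19, 19)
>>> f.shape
(5, 5, 5)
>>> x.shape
(19, 19, 2, 19)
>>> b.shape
(19, 19)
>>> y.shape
(19, 5)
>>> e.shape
(5, 19)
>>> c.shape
(19,)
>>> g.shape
(19, 19)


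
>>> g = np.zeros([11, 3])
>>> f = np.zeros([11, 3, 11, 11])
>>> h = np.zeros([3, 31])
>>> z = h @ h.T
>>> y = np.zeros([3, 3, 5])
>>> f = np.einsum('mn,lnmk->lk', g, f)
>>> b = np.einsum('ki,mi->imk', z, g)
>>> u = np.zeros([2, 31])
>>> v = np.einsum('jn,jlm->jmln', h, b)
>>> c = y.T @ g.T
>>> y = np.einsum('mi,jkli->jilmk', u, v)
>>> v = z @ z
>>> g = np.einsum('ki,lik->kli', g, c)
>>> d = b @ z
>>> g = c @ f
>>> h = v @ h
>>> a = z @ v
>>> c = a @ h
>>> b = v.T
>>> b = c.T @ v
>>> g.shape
(5, 3, 11)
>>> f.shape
(11, 11)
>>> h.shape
(3, 31)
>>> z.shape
(3, 3)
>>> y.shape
(3, 31, 11, 2, 3)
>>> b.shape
(31, 3)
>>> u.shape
(2, 31)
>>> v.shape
(3, 3)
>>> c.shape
(3, 31)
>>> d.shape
(3, 11, 3)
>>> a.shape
(3, 3)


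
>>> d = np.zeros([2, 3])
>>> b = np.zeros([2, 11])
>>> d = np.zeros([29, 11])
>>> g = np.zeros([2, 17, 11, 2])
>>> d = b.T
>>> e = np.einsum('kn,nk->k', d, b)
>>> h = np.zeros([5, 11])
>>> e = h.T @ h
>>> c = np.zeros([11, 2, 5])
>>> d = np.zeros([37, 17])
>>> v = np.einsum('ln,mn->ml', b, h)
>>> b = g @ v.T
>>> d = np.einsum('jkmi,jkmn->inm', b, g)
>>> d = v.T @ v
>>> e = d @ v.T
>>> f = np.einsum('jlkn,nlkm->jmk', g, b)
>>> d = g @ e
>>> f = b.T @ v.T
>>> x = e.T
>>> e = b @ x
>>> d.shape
(2, 17, 11, 5)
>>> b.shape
(2, 17, 11, 5)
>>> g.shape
(2, 17, 11, 2)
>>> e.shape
(2, 17, 11, 2)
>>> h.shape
(5, 11)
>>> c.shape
(11, 2, 5)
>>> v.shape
(5, 2)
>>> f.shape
(5, 11, 17, 5)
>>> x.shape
(5, 2)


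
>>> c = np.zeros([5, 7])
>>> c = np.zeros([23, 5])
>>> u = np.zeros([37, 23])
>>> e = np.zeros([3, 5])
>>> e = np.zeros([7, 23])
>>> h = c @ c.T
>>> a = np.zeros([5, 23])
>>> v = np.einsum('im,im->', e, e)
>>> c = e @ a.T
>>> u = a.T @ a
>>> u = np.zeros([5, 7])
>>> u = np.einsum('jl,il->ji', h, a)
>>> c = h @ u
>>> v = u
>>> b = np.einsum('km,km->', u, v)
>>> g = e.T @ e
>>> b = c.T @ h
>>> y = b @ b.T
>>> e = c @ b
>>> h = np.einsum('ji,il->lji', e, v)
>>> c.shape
(23, 5)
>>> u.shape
(23, 5)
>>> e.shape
(23, 23)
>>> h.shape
(5, 23, 23)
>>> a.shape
(5, 23)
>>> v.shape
(23, 5)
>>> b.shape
(5, 23)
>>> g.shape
(23, 23)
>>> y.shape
(5, 5)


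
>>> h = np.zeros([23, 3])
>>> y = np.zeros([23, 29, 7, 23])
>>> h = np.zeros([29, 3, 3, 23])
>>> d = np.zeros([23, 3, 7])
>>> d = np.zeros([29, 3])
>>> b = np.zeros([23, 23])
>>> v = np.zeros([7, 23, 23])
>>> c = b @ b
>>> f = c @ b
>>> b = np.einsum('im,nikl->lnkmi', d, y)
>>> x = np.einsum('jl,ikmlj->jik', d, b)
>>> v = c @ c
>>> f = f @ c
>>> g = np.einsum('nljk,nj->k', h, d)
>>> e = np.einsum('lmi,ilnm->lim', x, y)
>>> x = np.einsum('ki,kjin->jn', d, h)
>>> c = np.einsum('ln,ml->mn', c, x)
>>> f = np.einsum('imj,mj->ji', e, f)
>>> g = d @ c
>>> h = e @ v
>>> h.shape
(29, 23, 23)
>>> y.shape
(23, 29, 7, 23)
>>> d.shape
(29, 3)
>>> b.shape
(23, 23, 7, 3, 29)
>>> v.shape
(23, 23)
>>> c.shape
(3, 23)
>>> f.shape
(23, 29)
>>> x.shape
(3, 23)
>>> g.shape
(29, 23)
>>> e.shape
(29, 23, 23)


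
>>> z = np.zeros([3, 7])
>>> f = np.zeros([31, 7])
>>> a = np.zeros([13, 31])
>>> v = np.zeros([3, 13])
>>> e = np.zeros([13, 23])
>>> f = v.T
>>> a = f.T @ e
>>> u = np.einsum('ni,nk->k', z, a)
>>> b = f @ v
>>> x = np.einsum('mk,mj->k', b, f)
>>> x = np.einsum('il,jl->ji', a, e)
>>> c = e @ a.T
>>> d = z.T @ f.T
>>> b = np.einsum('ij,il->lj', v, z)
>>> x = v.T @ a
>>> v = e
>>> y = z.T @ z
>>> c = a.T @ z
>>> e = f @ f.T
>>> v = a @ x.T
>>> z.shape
(3, 7)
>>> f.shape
(13, 3)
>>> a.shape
(3, 23)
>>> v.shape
(3, 13)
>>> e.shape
(13, 13)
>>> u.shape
(23,)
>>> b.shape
(7, 13)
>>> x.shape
(13, 23)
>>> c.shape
(23, 7)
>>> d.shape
(7, 13)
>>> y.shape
(7, 7)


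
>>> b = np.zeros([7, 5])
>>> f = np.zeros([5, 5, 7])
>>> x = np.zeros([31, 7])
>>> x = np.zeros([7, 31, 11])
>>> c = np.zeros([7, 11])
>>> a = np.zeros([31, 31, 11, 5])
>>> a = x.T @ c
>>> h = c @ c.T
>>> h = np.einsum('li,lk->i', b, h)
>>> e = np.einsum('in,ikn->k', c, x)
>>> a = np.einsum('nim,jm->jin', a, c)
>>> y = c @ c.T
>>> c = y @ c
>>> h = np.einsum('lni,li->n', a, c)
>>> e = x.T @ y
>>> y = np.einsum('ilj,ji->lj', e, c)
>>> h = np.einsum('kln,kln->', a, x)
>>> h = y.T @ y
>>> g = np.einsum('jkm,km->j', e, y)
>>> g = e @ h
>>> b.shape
(7, 5)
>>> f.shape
(5, 5, 7)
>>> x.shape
(7, 31, 11)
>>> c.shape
(7, 11)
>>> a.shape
(7, 31, 11)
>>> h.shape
(7, 7)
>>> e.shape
(11, 31, 7)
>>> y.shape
(31, 7)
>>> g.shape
(11, 31, 7)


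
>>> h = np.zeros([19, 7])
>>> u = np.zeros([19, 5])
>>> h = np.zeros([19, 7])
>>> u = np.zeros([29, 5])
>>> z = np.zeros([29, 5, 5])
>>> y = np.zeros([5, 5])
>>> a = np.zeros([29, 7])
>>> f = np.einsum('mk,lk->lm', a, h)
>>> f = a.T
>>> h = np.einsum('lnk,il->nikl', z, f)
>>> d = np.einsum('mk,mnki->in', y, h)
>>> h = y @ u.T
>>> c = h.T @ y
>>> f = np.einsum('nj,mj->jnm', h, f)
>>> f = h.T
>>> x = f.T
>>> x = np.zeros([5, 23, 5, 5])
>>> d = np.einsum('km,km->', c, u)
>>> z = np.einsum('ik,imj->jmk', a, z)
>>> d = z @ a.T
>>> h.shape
(5, 29)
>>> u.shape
(29, 5)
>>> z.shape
(5, 5, 7)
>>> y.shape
(5, 5)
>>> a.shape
(29, 7)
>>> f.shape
(29, 5)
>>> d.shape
(5, 5, 29)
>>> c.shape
(29, 5)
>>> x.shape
(5, 23, 5, 5)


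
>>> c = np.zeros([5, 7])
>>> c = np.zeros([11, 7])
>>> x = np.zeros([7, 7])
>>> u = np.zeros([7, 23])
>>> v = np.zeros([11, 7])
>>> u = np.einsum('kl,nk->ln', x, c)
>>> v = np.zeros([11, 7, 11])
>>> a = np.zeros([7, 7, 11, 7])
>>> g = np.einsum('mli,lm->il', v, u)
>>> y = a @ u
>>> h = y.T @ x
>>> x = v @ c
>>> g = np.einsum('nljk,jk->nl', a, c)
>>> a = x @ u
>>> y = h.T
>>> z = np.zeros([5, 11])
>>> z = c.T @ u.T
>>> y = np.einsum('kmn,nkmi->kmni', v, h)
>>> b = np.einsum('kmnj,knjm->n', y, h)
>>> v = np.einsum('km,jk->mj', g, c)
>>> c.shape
(11, 7)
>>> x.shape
(11, 7, 7)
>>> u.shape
(7, 11)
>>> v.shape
(7, 11)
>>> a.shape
(11, 7, 11)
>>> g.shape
(7, 7)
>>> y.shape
(11, 7, 11, 7)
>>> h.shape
(11, 11, 7, 7)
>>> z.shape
(7, 7)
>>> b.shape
(11,)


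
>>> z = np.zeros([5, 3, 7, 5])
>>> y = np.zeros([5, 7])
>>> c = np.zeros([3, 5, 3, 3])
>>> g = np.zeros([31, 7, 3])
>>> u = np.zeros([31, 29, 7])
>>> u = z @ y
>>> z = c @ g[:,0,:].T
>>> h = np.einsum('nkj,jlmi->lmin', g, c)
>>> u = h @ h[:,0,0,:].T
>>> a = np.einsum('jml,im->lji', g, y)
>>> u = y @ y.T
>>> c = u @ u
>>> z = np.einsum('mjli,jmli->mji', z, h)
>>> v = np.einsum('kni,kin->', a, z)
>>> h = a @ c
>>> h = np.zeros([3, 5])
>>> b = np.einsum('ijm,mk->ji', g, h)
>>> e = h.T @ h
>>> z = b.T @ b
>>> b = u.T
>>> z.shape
(31, 31)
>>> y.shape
(5, 7)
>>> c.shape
(5, 5)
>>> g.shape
(31, 7, 3)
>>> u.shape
(5, 5)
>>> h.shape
(3, 5)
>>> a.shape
(3, 31, 5)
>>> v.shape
()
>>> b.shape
(5, 5)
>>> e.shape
(5, 5)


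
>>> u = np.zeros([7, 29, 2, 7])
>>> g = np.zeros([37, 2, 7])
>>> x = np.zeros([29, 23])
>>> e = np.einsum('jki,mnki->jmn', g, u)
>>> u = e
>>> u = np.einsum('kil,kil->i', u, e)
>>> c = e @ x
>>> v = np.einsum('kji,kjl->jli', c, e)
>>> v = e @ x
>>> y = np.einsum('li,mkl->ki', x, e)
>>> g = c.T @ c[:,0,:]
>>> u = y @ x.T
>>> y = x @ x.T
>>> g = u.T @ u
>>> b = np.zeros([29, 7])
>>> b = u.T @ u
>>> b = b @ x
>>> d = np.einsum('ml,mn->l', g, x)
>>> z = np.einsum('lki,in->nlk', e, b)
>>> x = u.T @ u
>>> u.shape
(7, 29)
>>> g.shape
(29, 29)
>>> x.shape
(29, 29)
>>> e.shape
(37, 7, 29)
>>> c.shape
(37, 7, 23)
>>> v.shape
(37, 7, 23)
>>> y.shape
(29, 29)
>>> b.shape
(29, 23)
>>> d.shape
(29,)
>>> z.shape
(23, 37, 7)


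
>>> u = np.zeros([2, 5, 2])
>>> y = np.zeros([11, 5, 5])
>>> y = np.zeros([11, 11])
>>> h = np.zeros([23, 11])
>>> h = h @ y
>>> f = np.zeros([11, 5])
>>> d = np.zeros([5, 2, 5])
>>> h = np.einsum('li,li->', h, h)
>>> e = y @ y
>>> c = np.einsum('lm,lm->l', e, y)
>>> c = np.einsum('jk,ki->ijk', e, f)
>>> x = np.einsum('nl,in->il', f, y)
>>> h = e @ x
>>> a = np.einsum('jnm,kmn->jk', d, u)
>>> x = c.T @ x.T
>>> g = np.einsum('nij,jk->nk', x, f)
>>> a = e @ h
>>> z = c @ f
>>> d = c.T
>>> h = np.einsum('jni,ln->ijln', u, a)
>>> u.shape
(2, 5, 2)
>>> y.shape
(11, 11)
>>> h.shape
(2, 2, 11, 5)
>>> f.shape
(11, 5)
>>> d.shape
(11, 11, 5)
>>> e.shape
(11, 11)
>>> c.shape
(5, 11, 11)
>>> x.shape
(11, 11, 11)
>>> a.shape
(11, 5)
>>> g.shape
(11, 5)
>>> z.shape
(5, 11, 5)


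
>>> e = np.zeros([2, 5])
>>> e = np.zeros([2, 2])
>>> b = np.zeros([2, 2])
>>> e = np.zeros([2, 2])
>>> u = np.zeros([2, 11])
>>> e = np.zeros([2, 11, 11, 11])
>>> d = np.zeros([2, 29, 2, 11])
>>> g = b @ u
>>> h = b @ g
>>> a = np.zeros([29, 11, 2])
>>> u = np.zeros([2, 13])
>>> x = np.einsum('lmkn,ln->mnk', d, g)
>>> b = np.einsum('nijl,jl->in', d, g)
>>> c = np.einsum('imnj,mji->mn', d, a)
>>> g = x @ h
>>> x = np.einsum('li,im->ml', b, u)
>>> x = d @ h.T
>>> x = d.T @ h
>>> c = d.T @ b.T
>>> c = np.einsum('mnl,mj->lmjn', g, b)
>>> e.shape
(2, 11, 11, 11)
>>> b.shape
(29, 2)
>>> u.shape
(2, 13)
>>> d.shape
(2, 29, 2, 11)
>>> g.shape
(29, 11, 11)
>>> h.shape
(2, 11)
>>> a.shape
(29, 11, 2)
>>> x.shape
(11, 2, 29, 11)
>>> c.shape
(11, 29, 2, 11)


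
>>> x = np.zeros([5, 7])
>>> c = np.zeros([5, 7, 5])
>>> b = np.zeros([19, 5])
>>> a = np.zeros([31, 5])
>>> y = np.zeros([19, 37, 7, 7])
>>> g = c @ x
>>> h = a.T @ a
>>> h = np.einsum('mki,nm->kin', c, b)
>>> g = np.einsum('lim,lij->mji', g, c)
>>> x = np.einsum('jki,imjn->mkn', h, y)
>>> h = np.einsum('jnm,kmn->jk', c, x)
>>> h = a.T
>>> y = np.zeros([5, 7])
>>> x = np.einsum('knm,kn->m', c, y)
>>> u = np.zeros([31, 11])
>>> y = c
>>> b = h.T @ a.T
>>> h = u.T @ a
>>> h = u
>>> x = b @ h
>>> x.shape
(31, 11)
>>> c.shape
(5, 7, 5)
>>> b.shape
(31, 31)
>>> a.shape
(31, 5)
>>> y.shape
(5, 7, 5)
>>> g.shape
(7, 5, 7)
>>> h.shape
(31, 11)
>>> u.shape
(31, 11)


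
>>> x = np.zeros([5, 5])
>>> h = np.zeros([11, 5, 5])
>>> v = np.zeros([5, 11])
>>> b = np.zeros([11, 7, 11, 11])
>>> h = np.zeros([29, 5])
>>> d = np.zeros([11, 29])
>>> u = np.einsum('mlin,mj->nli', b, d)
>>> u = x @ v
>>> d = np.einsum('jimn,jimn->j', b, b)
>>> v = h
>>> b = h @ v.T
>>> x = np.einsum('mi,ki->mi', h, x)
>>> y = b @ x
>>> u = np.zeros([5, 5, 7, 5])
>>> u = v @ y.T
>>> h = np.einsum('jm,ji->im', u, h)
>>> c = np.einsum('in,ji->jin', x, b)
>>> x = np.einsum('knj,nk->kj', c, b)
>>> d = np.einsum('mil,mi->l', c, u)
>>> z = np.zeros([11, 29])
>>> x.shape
(29, 5)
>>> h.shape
(5, 29)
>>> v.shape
(29, 5)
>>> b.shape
(29, 29)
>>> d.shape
(5,)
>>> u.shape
(29, 29)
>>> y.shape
(29, 5)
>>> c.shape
(29, 29, 5)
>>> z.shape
(11, 29)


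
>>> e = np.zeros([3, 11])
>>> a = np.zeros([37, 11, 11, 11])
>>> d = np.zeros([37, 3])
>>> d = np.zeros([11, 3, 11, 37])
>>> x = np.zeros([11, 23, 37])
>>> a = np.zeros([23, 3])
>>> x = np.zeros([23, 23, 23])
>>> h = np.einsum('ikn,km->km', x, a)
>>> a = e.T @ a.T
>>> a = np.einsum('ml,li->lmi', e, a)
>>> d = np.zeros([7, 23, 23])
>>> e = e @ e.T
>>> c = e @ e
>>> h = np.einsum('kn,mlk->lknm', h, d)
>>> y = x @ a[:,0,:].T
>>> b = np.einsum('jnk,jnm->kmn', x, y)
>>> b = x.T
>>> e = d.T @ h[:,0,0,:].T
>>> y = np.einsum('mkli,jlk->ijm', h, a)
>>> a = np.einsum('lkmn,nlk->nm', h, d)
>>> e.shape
(23, 23, 23)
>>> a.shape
(7, 3)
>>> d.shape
(7, 23, 23)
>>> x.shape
(23, 23, 23)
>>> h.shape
(23, 23, 3, 7)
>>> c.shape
(3, 3)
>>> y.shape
(7, 11, 23)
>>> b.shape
(23, 23, 23)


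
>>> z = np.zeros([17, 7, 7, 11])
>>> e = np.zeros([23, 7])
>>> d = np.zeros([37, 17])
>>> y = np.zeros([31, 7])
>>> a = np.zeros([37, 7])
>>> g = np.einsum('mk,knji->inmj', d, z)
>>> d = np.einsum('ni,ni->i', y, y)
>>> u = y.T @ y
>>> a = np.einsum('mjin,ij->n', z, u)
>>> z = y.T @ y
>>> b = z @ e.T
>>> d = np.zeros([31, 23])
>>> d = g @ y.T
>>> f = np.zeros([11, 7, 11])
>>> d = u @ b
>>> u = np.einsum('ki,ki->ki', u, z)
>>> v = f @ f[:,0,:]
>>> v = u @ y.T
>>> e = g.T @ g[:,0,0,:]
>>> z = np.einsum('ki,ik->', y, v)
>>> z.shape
()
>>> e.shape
(7, 37, 7, 7)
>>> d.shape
(7, 23)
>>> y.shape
(31, 7)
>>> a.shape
(11,)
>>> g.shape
(11, 7, 37, 7)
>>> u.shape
(7, 7)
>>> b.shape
(7, 23)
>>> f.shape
(11, 7, 11)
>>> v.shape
(7, 31)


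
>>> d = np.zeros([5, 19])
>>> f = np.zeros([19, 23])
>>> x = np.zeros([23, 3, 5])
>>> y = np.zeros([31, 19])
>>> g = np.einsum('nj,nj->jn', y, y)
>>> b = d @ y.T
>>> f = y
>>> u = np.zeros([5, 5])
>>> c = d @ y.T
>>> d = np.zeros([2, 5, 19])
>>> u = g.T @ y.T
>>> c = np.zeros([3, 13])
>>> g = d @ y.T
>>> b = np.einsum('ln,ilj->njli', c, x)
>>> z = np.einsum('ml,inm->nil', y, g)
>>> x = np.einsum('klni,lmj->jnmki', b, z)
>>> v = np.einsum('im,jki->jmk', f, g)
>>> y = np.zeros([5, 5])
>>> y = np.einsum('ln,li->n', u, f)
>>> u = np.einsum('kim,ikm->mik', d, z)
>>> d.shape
(2, 5, 19)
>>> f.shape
(31, 19)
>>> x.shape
(19, 3, 2, 13, 23)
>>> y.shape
(31,)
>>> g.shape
(2, 5, 31)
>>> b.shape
(13, 5, 3, 23)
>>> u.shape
(19, 5, 2)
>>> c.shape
(3, 13)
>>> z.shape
(5, 2, 19)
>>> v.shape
(2, 19, 5)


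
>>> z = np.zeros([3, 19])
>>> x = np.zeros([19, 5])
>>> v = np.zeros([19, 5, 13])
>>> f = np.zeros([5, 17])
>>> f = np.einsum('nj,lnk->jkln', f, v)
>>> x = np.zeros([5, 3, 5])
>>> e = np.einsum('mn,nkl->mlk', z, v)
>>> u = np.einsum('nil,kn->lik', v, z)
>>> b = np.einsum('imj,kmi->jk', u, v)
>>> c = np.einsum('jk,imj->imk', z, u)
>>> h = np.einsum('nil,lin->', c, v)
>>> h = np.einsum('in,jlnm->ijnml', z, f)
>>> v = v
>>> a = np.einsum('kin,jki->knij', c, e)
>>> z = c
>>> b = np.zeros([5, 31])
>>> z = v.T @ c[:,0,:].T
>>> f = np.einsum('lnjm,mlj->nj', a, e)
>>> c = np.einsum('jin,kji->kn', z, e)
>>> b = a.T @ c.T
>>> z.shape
(13, 5, 13)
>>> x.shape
(5, 3, 5)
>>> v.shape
(19, 5, 13)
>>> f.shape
(19, 5)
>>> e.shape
(3, 13, 5)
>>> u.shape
(13, 5, 3)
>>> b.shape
(3, 5, 19, 3)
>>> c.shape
(3, 13)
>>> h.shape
(3, 17, 19, 5, 13)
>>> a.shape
(13, 19, 5, 3)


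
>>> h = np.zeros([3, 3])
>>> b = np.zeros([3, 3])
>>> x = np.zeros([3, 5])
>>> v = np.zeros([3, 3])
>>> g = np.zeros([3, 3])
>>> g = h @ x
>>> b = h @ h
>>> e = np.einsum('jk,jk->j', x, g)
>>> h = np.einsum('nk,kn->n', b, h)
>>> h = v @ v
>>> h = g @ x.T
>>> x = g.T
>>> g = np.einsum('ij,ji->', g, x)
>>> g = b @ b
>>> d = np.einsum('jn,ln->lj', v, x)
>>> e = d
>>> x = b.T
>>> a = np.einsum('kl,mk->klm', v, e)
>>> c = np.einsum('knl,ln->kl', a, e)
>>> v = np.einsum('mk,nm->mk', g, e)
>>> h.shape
(3, 3)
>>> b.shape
(3, 3)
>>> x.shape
(3, 3)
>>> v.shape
(3, 3)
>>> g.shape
(3, 3)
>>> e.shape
(5, 3)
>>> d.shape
(5, 3)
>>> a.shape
(3, 3, 5)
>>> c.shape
(3, 5)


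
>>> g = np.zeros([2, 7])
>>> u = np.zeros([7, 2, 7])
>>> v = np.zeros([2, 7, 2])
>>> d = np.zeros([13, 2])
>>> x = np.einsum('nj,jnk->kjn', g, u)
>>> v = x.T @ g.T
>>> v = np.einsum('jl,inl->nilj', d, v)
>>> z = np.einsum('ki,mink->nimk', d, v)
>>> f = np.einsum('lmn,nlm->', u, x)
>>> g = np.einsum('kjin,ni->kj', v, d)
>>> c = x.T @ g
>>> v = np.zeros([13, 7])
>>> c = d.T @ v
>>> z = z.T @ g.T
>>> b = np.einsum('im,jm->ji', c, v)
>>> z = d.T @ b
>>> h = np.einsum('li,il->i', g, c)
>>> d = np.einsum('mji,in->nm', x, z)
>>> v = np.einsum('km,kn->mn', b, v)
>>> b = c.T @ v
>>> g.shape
(7, 2)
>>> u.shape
(7, 2, 7)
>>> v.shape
(2, 7)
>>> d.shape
(2, 7)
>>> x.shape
(7, 7, 2)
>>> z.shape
(2, 2)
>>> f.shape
()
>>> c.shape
(2, 7)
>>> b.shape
(7, 7)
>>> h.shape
(2,)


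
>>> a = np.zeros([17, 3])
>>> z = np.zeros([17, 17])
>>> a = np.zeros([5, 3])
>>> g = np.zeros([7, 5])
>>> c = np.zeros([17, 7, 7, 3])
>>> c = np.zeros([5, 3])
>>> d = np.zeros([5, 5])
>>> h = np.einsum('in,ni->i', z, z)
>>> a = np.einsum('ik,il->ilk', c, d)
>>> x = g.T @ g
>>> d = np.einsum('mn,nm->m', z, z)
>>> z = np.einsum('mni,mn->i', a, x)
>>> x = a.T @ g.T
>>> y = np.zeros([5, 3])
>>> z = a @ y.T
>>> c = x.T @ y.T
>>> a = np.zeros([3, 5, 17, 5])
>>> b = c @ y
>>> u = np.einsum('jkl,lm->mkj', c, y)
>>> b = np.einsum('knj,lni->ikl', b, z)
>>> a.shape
(3, 5, 17, 5)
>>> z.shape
(5, 5, 5)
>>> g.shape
(7, 5)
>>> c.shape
(7, 5, 5)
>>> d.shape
(17,)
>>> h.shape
(17,)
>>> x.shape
(3, 5, 7)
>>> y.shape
(5, 3)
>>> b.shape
(5, 7, 5)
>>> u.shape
(3, 5, 7)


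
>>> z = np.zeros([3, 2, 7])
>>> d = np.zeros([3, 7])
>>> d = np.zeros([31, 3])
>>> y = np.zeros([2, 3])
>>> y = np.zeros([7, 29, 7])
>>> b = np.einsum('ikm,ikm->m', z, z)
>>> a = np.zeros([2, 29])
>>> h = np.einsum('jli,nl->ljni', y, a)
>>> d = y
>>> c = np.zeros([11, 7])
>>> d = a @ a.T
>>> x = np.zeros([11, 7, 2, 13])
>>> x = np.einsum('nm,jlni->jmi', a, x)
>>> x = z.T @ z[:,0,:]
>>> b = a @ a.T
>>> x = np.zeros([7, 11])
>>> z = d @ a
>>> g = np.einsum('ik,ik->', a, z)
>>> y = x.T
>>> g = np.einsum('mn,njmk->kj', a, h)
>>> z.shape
(2, 29)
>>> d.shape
(2, 2)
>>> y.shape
(11, 7)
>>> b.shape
(2, 2)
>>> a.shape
(2, 29)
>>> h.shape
(29, 7, 2, 7)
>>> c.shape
(11, 7)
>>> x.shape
(7, 11)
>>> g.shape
(7, 7)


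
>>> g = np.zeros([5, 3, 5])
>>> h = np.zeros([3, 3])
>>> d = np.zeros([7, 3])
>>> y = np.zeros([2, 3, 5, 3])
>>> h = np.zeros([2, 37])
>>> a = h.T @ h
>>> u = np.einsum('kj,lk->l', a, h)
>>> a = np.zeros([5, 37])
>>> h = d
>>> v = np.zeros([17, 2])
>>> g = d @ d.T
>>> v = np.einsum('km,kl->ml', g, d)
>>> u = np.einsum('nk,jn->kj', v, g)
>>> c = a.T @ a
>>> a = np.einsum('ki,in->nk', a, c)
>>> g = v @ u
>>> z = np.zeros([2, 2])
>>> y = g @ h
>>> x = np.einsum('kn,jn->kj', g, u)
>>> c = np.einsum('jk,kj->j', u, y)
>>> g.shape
(7, 7)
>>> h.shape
(7, 3)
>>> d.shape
(7, 3)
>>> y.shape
(7, 3)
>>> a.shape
(37, 5)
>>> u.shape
(3, 7)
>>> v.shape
(7, 3)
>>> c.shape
(3,)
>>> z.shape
(2, 2)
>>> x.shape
(7, 3)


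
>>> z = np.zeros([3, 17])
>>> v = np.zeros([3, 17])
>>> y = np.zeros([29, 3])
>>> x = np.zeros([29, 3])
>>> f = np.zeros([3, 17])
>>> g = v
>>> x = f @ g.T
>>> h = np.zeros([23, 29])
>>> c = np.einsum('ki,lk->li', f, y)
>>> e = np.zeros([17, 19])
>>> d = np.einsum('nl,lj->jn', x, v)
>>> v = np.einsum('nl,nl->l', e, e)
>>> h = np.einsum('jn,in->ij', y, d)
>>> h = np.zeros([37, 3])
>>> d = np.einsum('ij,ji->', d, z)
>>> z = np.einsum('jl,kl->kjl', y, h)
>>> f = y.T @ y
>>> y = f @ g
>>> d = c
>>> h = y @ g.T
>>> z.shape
(37, 29, 3)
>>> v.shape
(19,)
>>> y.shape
(3, 17)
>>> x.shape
(3, 3)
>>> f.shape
(3, 3)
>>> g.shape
(3, 17)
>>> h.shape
(3, 3)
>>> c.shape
(29, 17)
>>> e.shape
(17, 19)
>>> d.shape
(29, 17)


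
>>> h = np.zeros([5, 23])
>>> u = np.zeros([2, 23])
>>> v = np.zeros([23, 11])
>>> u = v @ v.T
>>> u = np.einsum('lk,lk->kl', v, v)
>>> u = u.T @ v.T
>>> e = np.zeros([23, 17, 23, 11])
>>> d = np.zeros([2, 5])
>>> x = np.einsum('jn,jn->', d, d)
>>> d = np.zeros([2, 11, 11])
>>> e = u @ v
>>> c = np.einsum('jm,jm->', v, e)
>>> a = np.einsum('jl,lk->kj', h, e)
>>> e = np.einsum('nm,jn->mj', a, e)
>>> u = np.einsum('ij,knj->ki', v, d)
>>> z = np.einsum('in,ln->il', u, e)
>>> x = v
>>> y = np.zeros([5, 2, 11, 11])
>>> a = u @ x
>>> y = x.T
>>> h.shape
(5, 23)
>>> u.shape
(2, 23)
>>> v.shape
(23, 11)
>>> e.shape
(5, 23)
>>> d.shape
(2, 11, 11)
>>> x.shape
(23, 11)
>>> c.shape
()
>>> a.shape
(2, 11)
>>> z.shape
(2, 5)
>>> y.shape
(11, 23)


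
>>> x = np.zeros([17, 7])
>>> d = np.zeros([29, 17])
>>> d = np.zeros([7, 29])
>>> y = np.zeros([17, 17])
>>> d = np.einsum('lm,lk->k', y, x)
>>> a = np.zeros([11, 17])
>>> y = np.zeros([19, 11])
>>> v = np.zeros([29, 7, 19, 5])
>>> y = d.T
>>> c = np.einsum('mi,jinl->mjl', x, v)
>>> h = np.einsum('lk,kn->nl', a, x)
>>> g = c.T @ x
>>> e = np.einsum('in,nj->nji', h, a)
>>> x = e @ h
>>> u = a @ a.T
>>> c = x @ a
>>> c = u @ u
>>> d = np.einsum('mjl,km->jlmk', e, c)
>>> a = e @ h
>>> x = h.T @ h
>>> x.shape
(11, 11)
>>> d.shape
(17, 7, 11, 11)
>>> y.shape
(7,)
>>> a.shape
(11, 17, 11)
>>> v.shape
(29, 7, 19, 5)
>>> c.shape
(11, 11)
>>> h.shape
(7, 11)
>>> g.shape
(5, 29, 7)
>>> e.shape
(11, 17, 7)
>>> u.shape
(11, 11)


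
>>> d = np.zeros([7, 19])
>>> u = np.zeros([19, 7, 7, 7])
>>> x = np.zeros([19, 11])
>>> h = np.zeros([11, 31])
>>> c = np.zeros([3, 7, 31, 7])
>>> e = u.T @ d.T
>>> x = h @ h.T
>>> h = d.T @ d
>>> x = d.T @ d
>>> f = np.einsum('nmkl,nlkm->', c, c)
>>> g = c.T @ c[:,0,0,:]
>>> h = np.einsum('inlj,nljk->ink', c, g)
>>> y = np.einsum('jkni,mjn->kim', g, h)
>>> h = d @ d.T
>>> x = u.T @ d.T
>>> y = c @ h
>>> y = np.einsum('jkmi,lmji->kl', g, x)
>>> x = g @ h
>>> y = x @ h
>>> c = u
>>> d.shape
(7, 19)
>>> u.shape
(19, 7, 7, 7)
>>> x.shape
(7, 31, 7, 7)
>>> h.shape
(7, 7)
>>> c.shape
(19, 7, 7, 7)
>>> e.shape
(7, 7, 7, 7)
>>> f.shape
()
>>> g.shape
(7, 31, 7, 7)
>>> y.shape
(7, 31, 7, 7)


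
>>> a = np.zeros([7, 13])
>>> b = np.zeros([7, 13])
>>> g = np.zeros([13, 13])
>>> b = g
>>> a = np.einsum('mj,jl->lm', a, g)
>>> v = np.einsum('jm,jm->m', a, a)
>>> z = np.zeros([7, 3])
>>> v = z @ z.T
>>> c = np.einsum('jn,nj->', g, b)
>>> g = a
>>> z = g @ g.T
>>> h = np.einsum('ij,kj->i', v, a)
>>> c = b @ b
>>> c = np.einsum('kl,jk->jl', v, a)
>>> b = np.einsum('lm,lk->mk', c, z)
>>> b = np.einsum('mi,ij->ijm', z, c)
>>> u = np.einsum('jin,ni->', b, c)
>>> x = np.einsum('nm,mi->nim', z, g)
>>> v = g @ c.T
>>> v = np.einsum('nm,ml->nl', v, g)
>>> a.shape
(13, 7)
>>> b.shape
(13, 7, 13)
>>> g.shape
(13, 7)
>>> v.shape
(13, 7)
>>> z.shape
(13, 13)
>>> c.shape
(13, 7)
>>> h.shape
(7,)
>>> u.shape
()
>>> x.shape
(13, 7, 13)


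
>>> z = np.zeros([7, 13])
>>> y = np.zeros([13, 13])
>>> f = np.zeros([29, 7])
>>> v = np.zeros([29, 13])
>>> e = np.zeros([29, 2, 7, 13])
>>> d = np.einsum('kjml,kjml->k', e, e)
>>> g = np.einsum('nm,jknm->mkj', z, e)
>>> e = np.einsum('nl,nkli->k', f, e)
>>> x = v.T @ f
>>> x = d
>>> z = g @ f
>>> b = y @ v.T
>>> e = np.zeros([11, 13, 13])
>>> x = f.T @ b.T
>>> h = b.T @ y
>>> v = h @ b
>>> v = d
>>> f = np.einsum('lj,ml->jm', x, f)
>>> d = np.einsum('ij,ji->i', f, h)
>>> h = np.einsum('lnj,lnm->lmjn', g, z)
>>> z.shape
(13, 2, 7)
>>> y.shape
(13, 13)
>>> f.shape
(13, 29)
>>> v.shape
(29,)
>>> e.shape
(11, 13, 13)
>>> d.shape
(13,)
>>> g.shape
(13, 2, 29)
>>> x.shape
(7, 13)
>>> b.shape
(13, 29)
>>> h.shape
(13, 7, 29, 2)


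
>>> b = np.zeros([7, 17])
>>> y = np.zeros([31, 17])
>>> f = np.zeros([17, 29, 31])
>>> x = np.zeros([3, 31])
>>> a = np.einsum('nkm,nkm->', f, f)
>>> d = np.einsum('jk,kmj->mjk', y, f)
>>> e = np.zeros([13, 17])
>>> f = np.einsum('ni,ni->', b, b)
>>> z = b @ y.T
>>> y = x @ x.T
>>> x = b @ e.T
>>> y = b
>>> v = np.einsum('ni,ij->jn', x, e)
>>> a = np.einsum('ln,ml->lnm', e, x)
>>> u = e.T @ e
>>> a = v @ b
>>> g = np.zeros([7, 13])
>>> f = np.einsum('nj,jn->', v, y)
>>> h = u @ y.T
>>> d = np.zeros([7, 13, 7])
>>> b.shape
(7, 17)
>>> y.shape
(7, 17)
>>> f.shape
()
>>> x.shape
(7, 13)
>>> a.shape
(17, 17)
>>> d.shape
(7, 13, 7)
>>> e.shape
(13, 17)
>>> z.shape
(7, 31)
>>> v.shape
(17, 7)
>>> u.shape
(17, 17)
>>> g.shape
(7, 13)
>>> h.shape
(17, 7)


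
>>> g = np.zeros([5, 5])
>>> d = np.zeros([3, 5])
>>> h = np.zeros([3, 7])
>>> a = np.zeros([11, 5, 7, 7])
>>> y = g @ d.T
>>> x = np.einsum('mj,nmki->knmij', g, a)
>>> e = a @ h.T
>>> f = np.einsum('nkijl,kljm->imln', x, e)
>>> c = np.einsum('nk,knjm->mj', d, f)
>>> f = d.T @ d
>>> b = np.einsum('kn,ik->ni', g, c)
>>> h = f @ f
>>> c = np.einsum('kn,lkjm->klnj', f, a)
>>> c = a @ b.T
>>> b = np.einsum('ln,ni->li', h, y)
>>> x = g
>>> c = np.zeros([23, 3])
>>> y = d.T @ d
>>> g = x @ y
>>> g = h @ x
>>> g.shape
(5, 5)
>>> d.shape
(3, 5)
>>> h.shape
(5, 5)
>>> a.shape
(11, 5, 7, 7)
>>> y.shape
(5, 5)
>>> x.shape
(5, 5)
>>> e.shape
(11, 5, 7, 3)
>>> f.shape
(5, 5)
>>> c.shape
(23, 3)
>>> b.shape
(5, 3)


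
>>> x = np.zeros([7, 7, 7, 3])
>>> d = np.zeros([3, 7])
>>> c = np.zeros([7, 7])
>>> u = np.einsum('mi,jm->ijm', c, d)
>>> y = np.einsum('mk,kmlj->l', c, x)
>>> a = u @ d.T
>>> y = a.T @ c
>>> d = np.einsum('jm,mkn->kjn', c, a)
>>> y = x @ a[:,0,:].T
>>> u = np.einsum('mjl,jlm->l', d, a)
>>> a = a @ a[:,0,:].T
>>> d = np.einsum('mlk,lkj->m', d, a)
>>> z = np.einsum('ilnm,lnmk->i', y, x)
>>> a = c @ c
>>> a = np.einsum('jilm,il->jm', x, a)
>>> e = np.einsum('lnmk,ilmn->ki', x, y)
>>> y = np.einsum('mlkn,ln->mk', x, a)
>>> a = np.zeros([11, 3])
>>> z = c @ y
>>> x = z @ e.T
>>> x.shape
(7, 3)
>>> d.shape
(3,)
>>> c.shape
(7, 7)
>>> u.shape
(3,)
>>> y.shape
(7, 7)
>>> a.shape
(11, 3)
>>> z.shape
(7, 7)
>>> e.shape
(3, 7)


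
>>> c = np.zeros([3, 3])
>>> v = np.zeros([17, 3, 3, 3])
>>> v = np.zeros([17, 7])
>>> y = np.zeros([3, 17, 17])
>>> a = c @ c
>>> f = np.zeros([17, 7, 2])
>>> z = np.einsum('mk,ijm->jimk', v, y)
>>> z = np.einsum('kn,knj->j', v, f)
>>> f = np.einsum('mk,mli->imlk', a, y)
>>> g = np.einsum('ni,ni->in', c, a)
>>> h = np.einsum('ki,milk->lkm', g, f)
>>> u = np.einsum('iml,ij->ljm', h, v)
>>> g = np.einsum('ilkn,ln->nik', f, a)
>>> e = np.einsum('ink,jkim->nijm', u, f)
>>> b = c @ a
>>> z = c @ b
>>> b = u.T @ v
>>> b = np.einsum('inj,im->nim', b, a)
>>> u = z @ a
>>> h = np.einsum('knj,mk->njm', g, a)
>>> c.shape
(3, 3)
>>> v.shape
(17, 7)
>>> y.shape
(3, 17, 17)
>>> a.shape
(3, 3)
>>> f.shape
(17, 3, 17, 3)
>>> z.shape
(3, 3)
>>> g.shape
(3, 17, 17)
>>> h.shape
(17, 17, 3)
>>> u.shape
(3, 3)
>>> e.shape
(7, 17, 17, 3)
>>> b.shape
(7, 3, 3)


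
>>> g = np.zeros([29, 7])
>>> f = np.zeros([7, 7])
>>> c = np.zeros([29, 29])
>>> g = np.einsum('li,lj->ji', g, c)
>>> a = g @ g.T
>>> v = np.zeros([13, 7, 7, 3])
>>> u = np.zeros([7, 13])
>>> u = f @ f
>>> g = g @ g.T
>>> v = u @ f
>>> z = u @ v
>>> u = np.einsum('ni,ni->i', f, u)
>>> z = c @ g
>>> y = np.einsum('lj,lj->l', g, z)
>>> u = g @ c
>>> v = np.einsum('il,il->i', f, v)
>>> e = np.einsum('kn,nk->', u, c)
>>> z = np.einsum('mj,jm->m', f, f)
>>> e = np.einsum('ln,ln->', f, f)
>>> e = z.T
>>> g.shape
(29, 29)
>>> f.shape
(7, 7)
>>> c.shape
(29, 29)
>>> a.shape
(29, 29)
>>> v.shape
(7,)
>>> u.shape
(29, 29)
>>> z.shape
(7,)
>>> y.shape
(29,)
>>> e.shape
(7,)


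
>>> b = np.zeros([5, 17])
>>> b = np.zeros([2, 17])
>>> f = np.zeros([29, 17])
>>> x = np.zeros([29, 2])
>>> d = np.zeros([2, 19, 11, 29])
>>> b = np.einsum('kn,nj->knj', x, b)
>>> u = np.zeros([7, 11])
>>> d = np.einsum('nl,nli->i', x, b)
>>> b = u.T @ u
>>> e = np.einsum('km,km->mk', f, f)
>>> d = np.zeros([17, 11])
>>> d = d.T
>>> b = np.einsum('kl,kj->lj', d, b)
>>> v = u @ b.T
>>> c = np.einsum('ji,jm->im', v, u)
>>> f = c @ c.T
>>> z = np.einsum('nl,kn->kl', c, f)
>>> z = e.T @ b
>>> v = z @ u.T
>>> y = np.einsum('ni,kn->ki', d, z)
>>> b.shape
(17, 11)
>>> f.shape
(17, 17)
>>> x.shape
(29, 2)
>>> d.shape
(11, 17)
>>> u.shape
(7, 11)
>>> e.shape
(17, 29)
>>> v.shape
(29, 7)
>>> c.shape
(17, 11)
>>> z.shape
(29, 11)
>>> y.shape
(29, 17)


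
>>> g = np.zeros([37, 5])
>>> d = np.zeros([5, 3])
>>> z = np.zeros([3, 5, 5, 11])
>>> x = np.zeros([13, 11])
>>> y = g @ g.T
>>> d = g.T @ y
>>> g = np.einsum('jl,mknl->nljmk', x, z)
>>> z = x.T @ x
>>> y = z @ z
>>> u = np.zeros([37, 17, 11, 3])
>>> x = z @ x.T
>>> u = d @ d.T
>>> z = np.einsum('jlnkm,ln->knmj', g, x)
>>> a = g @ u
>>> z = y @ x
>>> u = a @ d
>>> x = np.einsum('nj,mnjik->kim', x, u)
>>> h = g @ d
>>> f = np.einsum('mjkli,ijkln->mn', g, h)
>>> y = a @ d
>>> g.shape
(5, 11, 13, 3, 5)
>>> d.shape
(5, 37)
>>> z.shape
(11, 13)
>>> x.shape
(37, 3, 5)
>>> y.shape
(5, 11, 13, 3, 37)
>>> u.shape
(5, 11, 13, 3, 37)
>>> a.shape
(5, 11, 13, 3, 5)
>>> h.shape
(5, 11, 13, 3, 37)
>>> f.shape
(5, 37)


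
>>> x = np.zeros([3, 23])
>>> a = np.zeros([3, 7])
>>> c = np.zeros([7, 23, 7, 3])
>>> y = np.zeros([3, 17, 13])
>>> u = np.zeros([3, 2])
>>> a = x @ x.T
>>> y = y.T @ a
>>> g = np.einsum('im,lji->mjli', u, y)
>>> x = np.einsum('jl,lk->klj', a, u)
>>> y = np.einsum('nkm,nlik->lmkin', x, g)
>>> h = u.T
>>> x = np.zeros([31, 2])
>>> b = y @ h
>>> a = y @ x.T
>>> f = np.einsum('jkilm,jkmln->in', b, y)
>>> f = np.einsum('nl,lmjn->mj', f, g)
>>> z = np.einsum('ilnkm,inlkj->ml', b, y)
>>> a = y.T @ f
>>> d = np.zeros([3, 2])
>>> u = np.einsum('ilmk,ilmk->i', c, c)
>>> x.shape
(31, 2)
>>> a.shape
(2, 13, 3, 3, 13)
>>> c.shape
(7, 23, 7, 3)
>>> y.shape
(17, 3, 3, 13, 2)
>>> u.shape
(7,)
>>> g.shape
(2, 17, 13, 3)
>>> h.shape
(2, 3)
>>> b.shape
(17, 3, 3, 13, 3)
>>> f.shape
(17, 13)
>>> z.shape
(3, 3)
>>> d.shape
(3, 2)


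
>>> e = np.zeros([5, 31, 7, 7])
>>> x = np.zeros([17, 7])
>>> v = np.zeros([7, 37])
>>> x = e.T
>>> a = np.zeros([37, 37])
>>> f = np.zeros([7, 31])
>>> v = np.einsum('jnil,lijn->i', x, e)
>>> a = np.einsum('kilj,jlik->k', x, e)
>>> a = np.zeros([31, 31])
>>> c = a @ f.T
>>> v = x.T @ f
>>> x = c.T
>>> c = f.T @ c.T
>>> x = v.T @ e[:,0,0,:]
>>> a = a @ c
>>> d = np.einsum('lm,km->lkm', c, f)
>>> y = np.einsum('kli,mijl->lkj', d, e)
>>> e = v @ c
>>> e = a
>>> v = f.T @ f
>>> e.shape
(31, 31)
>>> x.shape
(31, 7, 31, 7)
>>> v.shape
(31, 31)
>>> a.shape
(31, 31)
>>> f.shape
(7, 31)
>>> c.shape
(31, 31)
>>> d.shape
(31, 7, 31)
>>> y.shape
(7, 31, 7)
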